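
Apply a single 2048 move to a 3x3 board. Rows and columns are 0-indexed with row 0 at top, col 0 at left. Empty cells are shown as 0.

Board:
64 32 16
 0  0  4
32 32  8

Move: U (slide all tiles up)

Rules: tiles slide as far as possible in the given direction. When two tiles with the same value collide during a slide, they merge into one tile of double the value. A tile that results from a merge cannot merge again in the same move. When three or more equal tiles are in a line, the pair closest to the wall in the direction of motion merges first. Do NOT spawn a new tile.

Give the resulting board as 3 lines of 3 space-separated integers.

Slide up:
col 0: [64, 0, 32] -> [64, 32, 0]
col 1: [32, 0, 32] -> [64, 0, 0]
col 2: [16, 4, 8] -> [16, 4, 8]

Answer: 64 64 16
32  0  4
 0  0  8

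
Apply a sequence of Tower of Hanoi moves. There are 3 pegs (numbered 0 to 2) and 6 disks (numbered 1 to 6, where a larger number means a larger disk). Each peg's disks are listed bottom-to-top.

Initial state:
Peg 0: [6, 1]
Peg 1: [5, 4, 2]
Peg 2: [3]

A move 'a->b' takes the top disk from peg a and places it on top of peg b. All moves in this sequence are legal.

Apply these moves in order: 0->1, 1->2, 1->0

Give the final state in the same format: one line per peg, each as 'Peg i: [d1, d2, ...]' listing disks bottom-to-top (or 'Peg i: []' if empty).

After move 1 (0->1):
Peg 0: [6]
Peg 1: [5, 4, 2, 1]
Peg 2: [3]

After move 2 (1->2):
Peg 0: [6]
Peg 1: [5, 4, 2]
Peg 2: [3, 1]

After move 3 (1->0):
Peg 0: [6, 2]
Peg 1: [5, 4]
Peg 2: [3, 1]

Answer: Peg 0: [6, 2]
Peg 1: [5, 4]
Peg 2: [3, 1]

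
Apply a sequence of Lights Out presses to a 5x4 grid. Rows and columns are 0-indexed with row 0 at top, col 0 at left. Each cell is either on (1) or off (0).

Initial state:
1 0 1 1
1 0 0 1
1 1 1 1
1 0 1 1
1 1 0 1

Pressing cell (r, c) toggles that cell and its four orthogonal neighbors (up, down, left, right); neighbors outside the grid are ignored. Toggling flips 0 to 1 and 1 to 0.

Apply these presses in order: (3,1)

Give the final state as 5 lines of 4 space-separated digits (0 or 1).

After press 1 at (3,1):
1 0 1 1
1 0 0 1
1 0 1 1
0 1 0 1
1 0 0 1

Answer: 1 0 1 1
1 0 0 1
1 0 1 1
0 1 0 1
1 0 0 1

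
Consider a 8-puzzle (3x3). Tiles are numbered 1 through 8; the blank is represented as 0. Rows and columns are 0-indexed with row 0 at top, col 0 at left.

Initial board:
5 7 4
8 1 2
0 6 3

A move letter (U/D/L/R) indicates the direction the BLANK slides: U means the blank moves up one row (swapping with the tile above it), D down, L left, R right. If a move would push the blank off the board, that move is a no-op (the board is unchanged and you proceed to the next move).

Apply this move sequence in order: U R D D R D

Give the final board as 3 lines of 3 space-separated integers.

After move 1 (U):
5 7 4
0 1 2
8 6 3

After move 2 (R):
5 7 4
1 0 2
8 6 3

After move 3 (D):
5 7 4
1 6 2
8 0 3

After move 4 (D):
5 7 4
1 6 2
8 0 3

After move 5 (R):
5 7 4
1 6 2
8 3 0

After move 6 (D):
5 7 4
1 6 2
8 3 0

Answer: 5 7 4
1 6 2
8 3 0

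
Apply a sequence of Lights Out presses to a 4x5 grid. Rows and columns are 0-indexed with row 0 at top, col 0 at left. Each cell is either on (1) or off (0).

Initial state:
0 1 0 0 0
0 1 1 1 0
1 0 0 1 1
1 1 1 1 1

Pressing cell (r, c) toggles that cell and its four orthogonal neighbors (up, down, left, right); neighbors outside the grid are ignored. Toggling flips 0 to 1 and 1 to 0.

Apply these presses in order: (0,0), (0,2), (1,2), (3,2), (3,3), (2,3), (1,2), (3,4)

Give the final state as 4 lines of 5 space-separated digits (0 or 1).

Answer: 1 1 1 1 0
1 1 0 0 0
1 0 0 1 1
1 0 1 1 1

Derivation:
After press 1 at (0,0):
1 0 0 0 0
1 1 1 1 0
1 0 0 1 1
1 1 1 1 1

After press 2 at (0,2):
1 1 1 1 0
1 1 0 1 0
1 0 0 1 1
1 1 1 1 1

After press 3 at (1,2):
1 1 0 1 0
1 0 1 0 0
1 0 1 1 1
1 1 1 1 1

After press 4 at (3,2):
1 1 0 1 0
1 0 1 0 0
1 0 0 1 1
1 0 0 0 1

After press 5 at (3,3):
1 1 0 1 0
1 0 1 0 0
1 0 0 0 1
1 0 1 1 0

After press 6 at (2,3):
1 1 0 1 0
1 0 1 1 0
1 0 1 1 0
1 0 1 0 0

After press 7 at (1,2):
1 1 1 1 0
1 1 0 0 0
1 0 0 1 0
1 0 1 0 0

After press 8 at (3,4):
1 1 1 1 0
1 1 0 0 0
1 0 0 1 1
1 0 1 1 1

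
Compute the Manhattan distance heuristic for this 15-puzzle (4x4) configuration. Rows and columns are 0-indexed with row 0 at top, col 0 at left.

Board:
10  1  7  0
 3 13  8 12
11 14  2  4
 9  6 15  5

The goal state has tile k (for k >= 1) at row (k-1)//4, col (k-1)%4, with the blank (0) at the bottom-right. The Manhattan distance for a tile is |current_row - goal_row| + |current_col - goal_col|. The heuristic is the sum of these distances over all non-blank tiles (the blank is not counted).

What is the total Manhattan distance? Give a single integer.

Answer: 29

Derivation:
Tile 10: at (0,0), goal (2,1), distance |0-2|+|0-1| = 3
Tile 1: at (0,1), goal (0,0), distance |0-0|+|1-0| = 1
Tile 7: at (0,2), goal (1,2), distance |0-1|+|2-2| = 1
Tile 3: at (1,0), goal (0,2), distance |1-0|+|0-2| = 3
Tile 13: at (1,1), goal (3,0), distance |1-3|+|1-0| = 3
Tile 8: at (1,2), goal (1,3), distance |1-1|+|2-3| = 1
Tile 12: at (1,3), goal (2,3), distance |1-2|+|3-3| = 1
Tile 11: at (2,0), goal (2,2), distance |2-2|+|0-2| = 2
Tile 14: at (2,1), goal (3,1), distance |2-3|+|1-1| = 1
Tile 2: at (2,2), goal (0,1), distance |2-0|+|2-1| = 3
Tile 4: at (2,3), goal (0,3), distance |2-0|+|3-3| = 2
Tile 9: at (3,0), goal (2,0), distance |3-2|+|0-0| = 1
Tile 6: at (3,1), goal (1,1), distance |3-1|+|1-1| = 2
Tile 15: at (3,2), goal (3,2), distance |3-3|+|2-2| = 0
Tile 5: at (3,3), goal (1,0), distance |3-1|+|3-0| = 5
Sum: 3 + 1 + 1 + 3 + 3 + 1 + 1 + 2 + 1 + 3 + 2 + 1 + 2 + 0 + 5 = 29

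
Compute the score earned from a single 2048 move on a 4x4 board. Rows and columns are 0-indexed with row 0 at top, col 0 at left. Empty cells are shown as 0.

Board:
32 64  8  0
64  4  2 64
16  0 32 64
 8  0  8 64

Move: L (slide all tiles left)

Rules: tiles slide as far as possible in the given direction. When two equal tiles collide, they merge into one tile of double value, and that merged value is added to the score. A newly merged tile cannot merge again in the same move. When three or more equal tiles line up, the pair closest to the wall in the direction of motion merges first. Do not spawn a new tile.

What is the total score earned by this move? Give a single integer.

Slide left:
row 0: [32, 64, 8, 0] -> [32, 64, 8, 0]  score +0 (running 0)
row 1: [64, 4, 2, 64] -> [64, 4, 2, 64]  score +0 (running 0)
row 2: [16, 0, 32, 64] -> [16, 32, 64, 0]  score +0 (running 0)
row 3: [8, 0, 8, 64] -> [16, 64, 0, 0]  score +16 (running 16)
Board after move:
32 64  8  0
64  4  2 64
16 32 64  0
16 64  0  0

Answer: 16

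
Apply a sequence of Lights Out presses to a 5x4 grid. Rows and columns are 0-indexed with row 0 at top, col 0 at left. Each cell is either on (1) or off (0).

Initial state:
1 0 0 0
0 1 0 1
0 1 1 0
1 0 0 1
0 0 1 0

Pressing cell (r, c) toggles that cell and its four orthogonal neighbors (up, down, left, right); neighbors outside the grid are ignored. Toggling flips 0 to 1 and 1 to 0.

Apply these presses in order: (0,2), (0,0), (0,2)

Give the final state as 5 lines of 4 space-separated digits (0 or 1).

Answer: 0 1 0 0
1 1 0 1
0 1 1 0
1 0 0 1
0 0 1 0

Derivation:
After press 1 at (0,2):
1 1 1 1
0 1 1 1
0 1 1 0
1 0 0 1
0 0 1 0

After press 2 at (0,0):
0 0 1 1
1 1 1 1
0 1 1 0
1 0 0 1
0 0 1 0

After press 3 at (0,2):
0 1 0 0
1 1 0 1
0 1 1 0
1 0 0 1
0 0 1 0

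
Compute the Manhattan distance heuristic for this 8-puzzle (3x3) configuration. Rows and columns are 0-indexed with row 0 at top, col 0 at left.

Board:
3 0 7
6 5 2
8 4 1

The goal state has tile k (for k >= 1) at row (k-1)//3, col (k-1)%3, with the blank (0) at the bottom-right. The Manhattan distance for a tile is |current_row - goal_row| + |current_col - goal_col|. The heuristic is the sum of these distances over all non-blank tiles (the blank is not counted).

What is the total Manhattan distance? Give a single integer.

Answer: 17

Derivation:
Tile 3: (0,0)->(0,2) = 2
Tile 7: (0,2)->(2,0) = 4
Tile 6: (1,0)->(1,2) = 2
Tile 5: (1,1)->(1,1) = 0
Tile 2: (1,2)->(0,1) = 2
Tile 8: (2,0)->(2,1) = 1
Tile 4: (2,1)->(1,0) = 2
Tile 1: (2,2)->(0,0) = 4
Sum: 2 + 4 + 2 + 0 + 2 + 1 + 2 + 4 = 17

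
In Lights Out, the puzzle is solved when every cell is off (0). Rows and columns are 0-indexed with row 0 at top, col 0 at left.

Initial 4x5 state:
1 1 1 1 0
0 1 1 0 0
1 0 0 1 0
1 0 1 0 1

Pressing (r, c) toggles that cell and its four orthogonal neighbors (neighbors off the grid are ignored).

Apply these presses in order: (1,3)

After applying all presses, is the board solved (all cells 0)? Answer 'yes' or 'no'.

After press 1 at (1,3):
1 1 1 0 0
0 1 0 1 1
1 0 0 0 0
1 0 1 0 1

Lights still on: 10

Answer: no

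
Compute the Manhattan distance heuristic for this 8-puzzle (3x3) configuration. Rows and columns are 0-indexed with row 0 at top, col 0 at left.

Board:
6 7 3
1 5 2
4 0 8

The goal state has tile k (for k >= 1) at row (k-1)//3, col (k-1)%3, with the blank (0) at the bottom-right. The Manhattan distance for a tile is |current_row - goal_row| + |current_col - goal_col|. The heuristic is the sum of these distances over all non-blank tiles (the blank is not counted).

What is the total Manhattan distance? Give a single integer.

Tile 6: (0,0)->(1,2) = 3
Tile 7: (0,1)->(2,0) = 3
Tile 3: (0,2)->(0,2) = 0
Tile 1: (1,0)->(0,0) = 1
Tile 5: (1,1)->(1,1) = 0
Tile 2: (1,2)->(0,1) = 2
Tile 4: (2,0)->(1,0) = 1
Tile 8: (2,2)->(2,1) = 1
Sum: 3 + 3 + 0 + 1 + 0 + 2 + 1 + 1 = 11

Answer: 11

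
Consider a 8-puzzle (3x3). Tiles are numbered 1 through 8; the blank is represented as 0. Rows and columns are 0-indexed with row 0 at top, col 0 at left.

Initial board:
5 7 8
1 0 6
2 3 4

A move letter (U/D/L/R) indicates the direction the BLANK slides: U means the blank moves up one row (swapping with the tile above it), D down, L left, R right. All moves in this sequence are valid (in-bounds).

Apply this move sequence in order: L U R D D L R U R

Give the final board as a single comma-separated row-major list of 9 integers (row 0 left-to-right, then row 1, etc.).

Answer: 7, 1, 8, 5, 6, 0, 2, 3, 4

Derivation:
After move 1 (L):
5 7 8
0 1 6
2 3 4

After move 2 (U):
0 7 8
5 1 6
2 3 4

After move 3 (R):
7 0 8
5 1 6
2 3 4

After move 4 (D):
7 1 8
5 0 6
2 3 4

After move 5 (D):
7 1 8
5 3 6
2 0 4

After move 6 (L):
7 1 8
5 3 6
0 2 4

After move 7 (R):
7 1 8
5 3 6
2 0 4

After move 8 (U):
7 1 8
5 0 6
2 3 4

After move 9 (R):
7 1 8
5 6 0
2 3 4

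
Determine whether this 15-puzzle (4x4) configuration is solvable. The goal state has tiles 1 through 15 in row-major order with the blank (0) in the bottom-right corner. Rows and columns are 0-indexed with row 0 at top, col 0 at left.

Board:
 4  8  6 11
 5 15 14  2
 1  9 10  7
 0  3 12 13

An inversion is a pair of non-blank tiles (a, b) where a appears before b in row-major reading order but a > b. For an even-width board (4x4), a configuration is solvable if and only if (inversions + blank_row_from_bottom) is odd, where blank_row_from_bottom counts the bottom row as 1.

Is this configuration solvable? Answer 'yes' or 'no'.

Answer: yes

Derivation:
Inversions: 46
Blank is in row 3 (0-indexed from top), which is row 1 counting from the bottom (bottom = 1).
46 + 1 = 47, which is odd, so the puzzle is solvable.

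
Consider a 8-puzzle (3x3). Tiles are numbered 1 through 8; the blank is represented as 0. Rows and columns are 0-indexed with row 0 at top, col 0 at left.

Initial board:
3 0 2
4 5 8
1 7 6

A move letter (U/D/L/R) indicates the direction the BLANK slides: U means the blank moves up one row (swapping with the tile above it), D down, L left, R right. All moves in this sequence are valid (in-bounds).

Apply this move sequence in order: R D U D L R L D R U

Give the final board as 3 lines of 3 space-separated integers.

After move 1 (R):
3 2 0
4 5 8
1 7 6

After move 2 (D):
3 2 8
4 5 0
1 7 6

After move 3 (U):
3 2 0
4 5 8
1 7 6

After move 4 (D):
3 2 8
4 5 0
1 7 6

After move 5 (L):
3 2 8
4 0 5
1 7 6

After move 6 (R):
3 2 8
4 5 0
1 7 6

After move 7 (L):
3 2 8
4 0 5
1 7 6

After move 8 (D):
3 2 8
4 7 5
1 0 6

After move 9 (R):
3 2 8
4 7 5
1 6 0

After move 10 (U):
3 2 8
4 7 0
1 6 5

Answer: 3 2 8
4 7 0
1 6 5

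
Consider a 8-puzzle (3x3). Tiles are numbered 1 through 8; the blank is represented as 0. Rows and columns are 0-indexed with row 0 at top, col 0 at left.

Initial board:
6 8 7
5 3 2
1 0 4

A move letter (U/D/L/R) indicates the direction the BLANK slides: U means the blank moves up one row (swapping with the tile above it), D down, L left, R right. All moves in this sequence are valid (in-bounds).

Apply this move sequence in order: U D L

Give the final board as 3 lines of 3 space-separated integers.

Answer: 6 8 7
5 3 2
0 1 4

Derivation:
After move 1 (U):
6 8 7
5 0 2
1 3 4

After move 2 (D):
6 8 7
5 3 2
1 0 4

After move 3 (L):
6 8 7
5 3 2
0 1 4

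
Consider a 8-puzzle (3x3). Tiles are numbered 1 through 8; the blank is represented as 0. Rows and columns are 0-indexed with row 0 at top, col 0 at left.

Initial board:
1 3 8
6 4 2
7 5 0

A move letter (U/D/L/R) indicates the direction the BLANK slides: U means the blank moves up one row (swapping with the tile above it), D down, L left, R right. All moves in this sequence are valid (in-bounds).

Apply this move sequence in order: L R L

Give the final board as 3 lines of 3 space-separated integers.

After move 1 (L):
1 3 8
6 4 2
7 0 5

After move 2 (R):
1 3 8
6 4 2
7 5 0

After move 3 (L):
1 3 8
6 4 2
7 0 5

Answer: 1 3 8
6 4 2
7 0 5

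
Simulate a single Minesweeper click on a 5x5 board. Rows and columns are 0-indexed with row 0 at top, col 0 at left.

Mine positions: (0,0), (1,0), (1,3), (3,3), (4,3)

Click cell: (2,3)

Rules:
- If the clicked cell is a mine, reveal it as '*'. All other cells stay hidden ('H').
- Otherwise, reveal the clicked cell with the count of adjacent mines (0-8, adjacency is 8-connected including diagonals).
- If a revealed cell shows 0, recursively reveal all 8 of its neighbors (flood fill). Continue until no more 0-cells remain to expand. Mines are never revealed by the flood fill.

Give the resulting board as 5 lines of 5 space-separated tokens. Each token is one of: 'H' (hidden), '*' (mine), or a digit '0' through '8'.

H H H H H
H H H H H
H H H 2 H
H H H H H
H H H H H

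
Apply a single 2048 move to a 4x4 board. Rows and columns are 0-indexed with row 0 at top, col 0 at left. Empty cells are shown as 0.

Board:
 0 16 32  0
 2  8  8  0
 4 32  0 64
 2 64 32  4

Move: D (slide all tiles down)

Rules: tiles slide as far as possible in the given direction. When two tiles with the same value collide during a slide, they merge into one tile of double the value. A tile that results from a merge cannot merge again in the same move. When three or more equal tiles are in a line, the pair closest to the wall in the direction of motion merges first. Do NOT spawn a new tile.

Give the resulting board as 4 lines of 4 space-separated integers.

Answer:  0 16  0  0
 2  8 32  0
 4 32  8 64
 2 64 32  4

Derivation:
Slide down:
col 0: [0, 2, 4, 2] -> [0, 2, 4, 2]
col 1: [16, 8, 32, 64] -> [16, 8, 32, 64]
col 2: [32, 8, 0, 32] -> [0, 32, 8, 32]
col 3: [0, 0, 64, 4] -> [0, 0, 64, 4]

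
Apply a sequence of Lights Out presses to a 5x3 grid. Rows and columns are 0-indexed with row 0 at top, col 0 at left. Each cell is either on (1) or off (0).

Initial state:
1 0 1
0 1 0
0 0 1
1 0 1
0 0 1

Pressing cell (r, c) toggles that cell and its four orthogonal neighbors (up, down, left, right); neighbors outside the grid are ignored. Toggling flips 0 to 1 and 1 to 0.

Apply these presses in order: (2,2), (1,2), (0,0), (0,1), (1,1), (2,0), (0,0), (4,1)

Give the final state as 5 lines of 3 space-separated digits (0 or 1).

After press 1 at (2,2):
1 0 1
0 1 1
0 1 0
1 0 0
0 0 1

After press 2 at (1,2):
1 0 0
0 0 0
0 1 1
1 0 0
0 0 1

After press 3 at (0,0):
0 1 0
1 0 0
0 1 1
1 0 0
0 0 1

After press 4 at (0,1):
1 0 1
1 1 0
0 1 1
1 0 0
0 0 1

After press 5 at (1,1):
1 1 1
0 0 1
0 0 1
1 0 0
0 0 1

After press 6 at (2,0):
1 1 1
1 0 1
1 1 1
0 0 0
0 0 1

After press 7 at (0,0):
0 0 1
0 0 1
1 1 1
0 0 0
0 0 1

After press 8 at (4,1):
0 0 1
0 0 1
1 1 1
0 1 0
1 1 0

Answer: 0 0 1
0 0 1
1 1 1
0 1 0
1 1 0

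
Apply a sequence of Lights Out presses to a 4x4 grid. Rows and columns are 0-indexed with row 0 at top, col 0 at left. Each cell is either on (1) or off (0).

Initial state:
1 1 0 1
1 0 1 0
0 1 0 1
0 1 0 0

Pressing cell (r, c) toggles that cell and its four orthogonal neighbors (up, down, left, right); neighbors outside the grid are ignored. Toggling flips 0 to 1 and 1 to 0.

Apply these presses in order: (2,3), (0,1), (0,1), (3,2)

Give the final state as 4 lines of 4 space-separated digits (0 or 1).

Answer: 1 1 0 1
1 0 1 1
0 1 0 0
0 0 1 0

Derivation:
After press 1 at (2,3):
1 1 0 1
1 0 1 1
0 1 1 0
0 1 0 1

After press 2 at (0,1):
0 0 1 1
1 1 1 1
0 1 1 0
0 1 0 1

After press 3 at (0,1):
1 1 0 1
1 0 1 1
0 1 1 0
0 1 0 1

After press 4 at (3,2):
1 1 0 1
1 0 1 1
0 1 0 0
0 0 1 0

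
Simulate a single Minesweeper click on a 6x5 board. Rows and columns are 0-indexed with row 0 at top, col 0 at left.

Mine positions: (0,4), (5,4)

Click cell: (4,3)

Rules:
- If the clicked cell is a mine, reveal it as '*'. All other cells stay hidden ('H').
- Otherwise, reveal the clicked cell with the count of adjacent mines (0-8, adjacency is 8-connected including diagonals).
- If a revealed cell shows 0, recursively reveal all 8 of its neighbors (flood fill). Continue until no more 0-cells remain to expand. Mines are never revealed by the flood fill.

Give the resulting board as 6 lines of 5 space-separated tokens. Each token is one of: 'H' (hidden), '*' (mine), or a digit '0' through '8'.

H H H H H
H H H H H
H H H H H
H H H H H
H H H 1 H
H H H H H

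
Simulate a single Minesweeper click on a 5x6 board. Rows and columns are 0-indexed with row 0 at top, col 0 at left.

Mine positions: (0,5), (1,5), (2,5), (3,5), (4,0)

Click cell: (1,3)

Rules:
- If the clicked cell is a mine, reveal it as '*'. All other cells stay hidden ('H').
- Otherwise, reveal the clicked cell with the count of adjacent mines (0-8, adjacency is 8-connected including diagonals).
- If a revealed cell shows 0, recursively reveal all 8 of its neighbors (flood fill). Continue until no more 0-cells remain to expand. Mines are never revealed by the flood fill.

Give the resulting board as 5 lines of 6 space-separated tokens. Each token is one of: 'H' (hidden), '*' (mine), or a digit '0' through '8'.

0 0 0 0 2 H
0 0 0 0 3 H
0 0 0 0 3 H
1 1 0 0 2 H
H 1 0 0 1 H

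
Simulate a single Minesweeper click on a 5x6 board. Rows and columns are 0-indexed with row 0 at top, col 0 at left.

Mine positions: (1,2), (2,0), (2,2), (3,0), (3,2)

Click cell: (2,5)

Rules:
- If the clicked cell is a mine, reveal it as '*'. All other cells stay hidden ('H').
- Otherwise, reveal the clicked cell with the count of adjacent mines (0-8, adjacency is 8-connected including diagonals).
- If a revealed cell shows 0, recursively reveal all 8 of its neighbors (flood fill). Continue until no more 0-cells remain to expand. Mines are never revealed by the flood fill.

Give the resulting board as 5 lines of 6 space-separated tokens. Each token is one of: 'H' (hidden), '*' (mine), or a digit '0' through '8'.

H H H 1 0 0
H H H 2 0 0
H H H 3 0 0
H H H 2 0 0
H H H 1 0 0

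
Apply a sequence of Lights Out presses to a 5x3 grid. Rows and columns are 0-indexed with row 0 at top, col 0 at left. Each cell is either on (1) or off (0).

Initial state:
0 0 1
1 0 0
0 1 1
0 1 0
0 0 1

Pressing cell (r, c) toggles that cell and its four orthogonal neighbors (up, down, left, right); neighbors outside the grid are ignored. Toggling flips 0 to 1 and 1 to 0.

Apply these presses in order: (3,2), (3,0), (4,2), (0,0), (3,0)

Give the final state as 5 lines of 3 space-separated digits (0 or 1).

After press 1 at (3,2):
0 0 1
1 0 0
0 1 0
0 0 1
0 0 0

After press 2 at (3,0):
0 0 1
1 0 0
1 1 0
1 1 1
1 0 0

After press 3 at (4,2):
0 0 1
1 0 0
1 1 0
1 1 0
1 1 1

After press 4 at (0,0):
1 1 1
0 0 0
1 1 0
1 1 0
1 1 1

After press 5 at (3,0):
1 1 1
0 0 0
0 1 0
0 0 0
0 1 1

Answer: 1 1 1
0 0 0
0 1 0
0 0 0
0 1 1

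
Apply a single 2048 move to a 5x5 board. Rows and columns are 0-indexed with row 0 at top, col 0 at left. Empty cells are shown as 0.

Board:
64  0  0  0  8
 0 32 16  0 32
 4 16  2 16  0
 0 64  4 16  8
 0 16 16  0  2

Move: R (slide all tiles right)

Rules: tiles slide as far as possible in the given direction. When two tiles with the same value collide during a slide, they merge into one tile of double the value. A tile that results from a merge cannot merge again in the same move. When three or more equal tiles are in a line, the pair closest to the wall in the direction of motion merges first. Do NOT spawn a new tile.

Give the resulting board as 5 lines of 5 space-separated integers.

Slide right:
row 0: [64, 0, 0, 0, 8] -> [0, 0, 0, 64, 8]
row 1: [0, 32, 16, 0, 32] -> [0, 0, 32, 16, 32]
row 2: [4, 16, 2, 16, 0] -> [0, 4, 16, 2, 16]
row 3: [0, 64, 4, 16, 8] -> [0, 64, 4, 16, 8]
row 4: [0, 16, 16, 0, 2] -> [0, 0, 0, 32, 2]

Answer:  0  0  0 64  8
 0  0 32 16 32
 0  4 16  2 16
 0 64  4 16  8
 0  0  0 32  2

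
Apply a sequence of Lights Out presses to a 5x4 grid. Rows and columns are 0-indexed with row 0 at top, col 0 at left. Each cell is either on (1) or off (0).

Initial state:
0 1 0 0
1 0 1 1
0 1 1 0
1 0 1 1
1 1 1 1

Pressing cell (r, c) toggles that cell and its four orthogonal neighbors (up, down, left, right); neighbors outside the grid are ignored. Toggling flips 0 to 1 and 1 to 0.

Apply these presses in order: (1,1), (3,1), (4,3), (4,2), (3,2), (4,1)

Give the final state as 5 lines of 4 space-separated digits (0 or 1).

After press 1 at (1,1):
0 0 0 0
0 1 0 1
0 0 1 0
1 0 1 1
1 1 1 1

After press 2 at (3,1):
0 0 0 0
0 1 0 1
0 1 1 0
0 1 0 1
1 0 1 1

After press 3 at (4,3):
0 0 0 0
0 1 0 1
0 1 1 0
0 1 0 0
1 0 0 0

After press 4 at (4,2):
0 0 0 0
0 1 0 1
0 1 1 0
0 1 1 0
1 1 1 1

After press 5 at (3,2):
0 0 0 0
0 1 0 1
0 1 0 0
0 0 0 1
1 1 0 1

After press 6 at (4,1):
0 0 0 0
0 1 0 1
0 1 0 0
0 1 0 1
0 0 1 1

Answer: 0 0 0 0
0 1 0 1
0 1 0 0
0 1 0 1
0 0 1 1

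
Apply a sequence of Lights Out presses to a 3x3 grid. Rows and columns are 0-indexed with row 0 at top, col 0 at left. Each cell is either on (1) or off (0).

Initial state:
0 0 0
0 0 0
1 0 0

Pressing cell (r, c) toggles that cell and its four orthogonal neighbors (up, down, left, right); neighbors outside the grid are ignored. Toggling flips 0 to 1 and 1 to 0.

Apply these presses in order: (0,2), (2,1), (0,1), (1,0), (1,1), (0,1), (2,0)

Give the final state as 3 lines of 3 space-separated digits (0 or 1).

Answer: 1 0 1
1 1 0
0 1 1

Derivation:
After press 1 at (0,2):
0 1 1
0 0 1
1 0 0

After press 2 at (2,1):
0 1 1
0 1 1
0 1 1

After press 3 at (0,1):
1 0 0
0 0 1
0 1 1

After press 4 at (1,0):
0 0 0
1 1 1
1 1 1

After press 5 at (1,1):
0 1 0
0 0 0
1 0 1

After press 6 at (0,1):
1 0 1
0 1 0
1 0 1

After press 7 at (2,0):
1 0 1
1 1 0
0 1 1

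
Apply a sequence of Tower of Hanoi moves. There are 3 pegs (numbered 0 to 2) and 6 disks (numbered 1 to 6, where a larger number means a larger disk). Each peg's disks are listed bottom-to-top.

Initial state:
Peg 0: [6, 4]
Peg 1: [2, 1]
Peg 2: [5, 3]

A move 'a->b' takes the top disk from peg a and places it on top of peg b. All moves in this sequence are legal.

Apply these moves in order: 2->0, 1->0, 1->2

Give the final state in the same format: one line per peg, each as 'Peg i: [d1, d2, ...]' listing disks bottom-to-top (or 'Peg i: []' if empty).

After move 1 (2->0):
Peg 0: [6, 4, 3]
Peg 1: [2, 1]
Peg 2: [5]

After move 2 (1->0):
Peg 0: [6, 4, 3, 1]
Peg 1: [2]
Peg 2: [5]

After move 3 (1->2):
Peg 0: [6, 4, 3, 1]
Peg 1: []
Peg 2: [5, 2]

Answer: Peg 0: [6, 4, 3, 1]
Peg 1: []
Peg 2: [5, 2]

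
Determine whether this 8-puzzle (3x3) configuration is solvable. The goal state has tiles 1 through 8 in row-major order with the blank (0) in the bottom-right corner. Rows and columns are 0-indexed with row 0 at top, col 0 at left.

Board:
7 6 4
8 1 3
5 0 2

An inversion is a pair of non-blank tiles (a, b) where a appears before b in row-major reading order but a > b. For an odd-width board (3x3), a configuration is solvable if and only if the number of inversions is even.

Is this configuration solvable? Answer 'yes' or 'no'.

Inversions (pairs i<j in row-major order where tile[i] > tile[j] > 0): 20
20 is even, so the puzzle is solvable.

Answer: yes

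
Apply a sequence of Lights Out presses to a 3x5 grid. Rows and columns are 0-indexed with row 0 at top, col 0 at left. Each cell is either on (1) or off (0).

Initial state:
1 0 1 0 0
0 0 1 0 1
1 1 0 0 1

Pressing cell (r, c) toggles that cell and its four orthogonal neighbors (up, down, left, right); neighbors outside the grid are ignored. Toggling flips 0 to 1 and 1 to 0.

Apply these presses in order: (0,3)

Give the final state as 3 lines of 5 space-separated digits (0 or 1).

Answer: 1 0 0 1 1
0 0 1 1 1
1 1 0 0 1

Derivation:
After press 1 at (0,3):
1 0 0 1 1
0 0 1 1 1
1 1 0 0 1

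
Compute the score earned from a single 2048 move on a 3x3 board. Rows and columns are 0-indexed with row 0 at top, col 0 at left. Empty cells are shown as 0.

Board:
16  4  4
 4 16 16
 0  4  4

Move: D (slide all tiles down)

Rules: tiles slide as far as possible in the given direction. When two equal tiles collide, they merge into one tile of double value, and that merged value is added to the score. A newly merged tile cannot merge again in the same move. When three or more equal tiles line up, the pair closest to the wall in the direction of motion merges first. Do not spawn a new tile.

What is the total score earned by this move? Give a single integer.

Answer: 0

Derivation:
Slide down:
col 0: [16, 4, 0] -> [0, 16, 4]  score +0 (running 0)
col 1: [4, 16, 4] -> [4, 16, 4]  score +0 (running 0)
col 2: [4, 16, 4] -> [4, 16, 4]  score +0 (running 0)
Board after move:
 0  4  4
16 16 16
 4  4  4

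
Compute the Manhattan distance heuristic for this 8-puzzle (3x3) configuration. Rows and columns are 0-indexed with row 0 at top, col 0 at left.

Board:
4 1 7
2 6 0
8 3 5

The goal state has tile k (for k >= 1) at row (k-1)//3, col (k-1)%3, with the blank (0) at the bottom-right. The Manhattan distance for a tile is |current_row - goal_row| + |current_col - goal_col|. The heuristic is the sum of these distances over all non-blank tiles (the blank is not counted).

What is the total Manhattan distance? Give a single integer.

Tile 4: at (0,0), goal (1,0), distance |0-1|+|0-0| = 1
Tile 1: at (0,1), goal (0,0), distance |0-0|+|1-0| = 1
Tile 7: at (0,2), goal (2,0), distance |0-2|+|2-0| = 4
Tile 2: at (1,0), goal (0,1), distance |1-0|+|0-1| = 2
Tile 6: at (1,1), goal (1,2), distance |1-1|+|1-2| = 1
Tile 8: at (2,0), goal (2,1), distance |2-2|+|0-1| = 1
Tile 3: at (2,1), goal (0,2), distance |2-0|+|1-2| = 3
Tile 5: at (2,2), goal (1,1), distance |2-1|+|2-1| = 2
Sum: 1 + 1 + 4 + 2 + 1 + 1 + 3 + 2 = 15

Answer: 15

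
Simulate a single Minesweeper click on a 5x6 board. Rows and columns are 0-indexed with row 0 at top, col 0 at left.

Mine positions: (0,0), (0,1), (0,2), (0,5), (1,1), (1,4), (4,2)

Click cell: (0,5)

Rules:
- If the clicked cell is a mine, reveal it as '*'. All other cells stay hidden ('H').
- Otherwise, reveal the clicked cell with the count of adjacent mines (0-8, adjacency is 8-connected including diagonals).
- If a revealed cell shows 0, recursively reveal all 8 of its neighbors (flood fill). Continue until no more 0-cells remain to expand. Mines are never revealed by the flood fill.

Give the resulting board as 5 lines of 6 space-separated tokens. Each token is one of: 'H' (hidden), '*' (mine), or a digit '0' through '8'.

H H H H H *
H H H H H H
H H H H H H
H H H H H H
H H H H H H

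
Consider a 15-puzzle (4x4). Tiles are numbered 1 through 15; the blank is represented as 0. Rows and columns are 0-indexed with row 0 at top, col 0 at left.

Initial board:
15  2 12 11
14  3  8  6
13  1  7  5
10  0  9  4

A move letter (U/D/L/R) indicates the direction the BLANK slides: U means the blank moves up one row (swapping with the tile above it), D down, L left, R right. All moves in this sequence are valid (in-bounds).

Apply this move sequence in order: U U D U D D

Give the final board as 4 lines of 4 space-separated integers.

Answer: 15  2 12 11
14  3  8  6
13  1  7  5
10  0  9  4

Derivation:
After move 1 (U):
15  2 12 11
14  3  8  6
13  0  7  5
10  1  9  4

After move 2 (U):
15  2 12 11
14  0  8  6
13  3  7  5
10  1  9  4

After move 3 (D):
15  2 12 11
14  3  8  6
13  0  7  5
10  1  9  4

After move 4 (U):
15  2 12 11
14  0  8  6
13  3  7  5
10  1  9  4

After move 5 (D):
15  2 12 11
14  3  8  6
13  0  7  5
10  1  9  4

After move 6 (D):
15  2 12 11
14  3  8  6
13  1  7  5
10  0  9  4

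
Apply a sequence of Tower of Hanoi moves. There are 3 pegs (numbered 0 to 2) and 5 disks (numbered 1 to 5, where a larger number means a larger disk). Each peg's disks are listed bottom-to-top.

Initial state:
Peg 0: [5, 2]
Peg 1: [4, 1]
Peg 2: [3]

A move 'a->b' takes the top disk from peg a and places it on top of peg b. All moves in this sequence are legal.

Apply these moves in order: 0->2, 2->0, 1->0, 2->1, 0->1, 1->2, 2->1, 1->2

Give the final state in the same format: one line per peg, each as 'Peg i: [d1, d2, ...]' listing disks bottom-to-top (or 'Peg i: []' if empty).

Answer: Peg 0: [5, 2]
Peg 1: [4, 3]
Peg 2: [1]

Derivation:
After move 1 (0->2):
Peg 0: [5]
Peg 1: [4, 1]
Peg 2: [3, 2]

After move 2 (2->0):
Peg 0: [5, 2]
Peg 1: [4, 1]
Peg 2: [3]

After move 3 (1->0):
Peg 0: [5, 2, 1]
Peg 1: [4]
Peg 2: [3]

After move 4 (2->1):
Peg 0: [5, 2, 1]
Peg 1: [4, 3]
Peg 2: []

After move 5 (0->1):
Peg 0: [5, 2]
Peg 1: [4, 3, 1]
Peg 2: []

After move 6 (1->2):
Peg 0: [5, 2]
Peg 1: [4, 3]
Peg 2: [1]

After move 7 (2->1):
Peg 0: [5, 2]
Peg 1: [4, 3, 1]
Peg 2: []

After move 8 (1->2):
Peg 0: [5, 2]
Peg 1: [4, 3]
Peg 2: [1]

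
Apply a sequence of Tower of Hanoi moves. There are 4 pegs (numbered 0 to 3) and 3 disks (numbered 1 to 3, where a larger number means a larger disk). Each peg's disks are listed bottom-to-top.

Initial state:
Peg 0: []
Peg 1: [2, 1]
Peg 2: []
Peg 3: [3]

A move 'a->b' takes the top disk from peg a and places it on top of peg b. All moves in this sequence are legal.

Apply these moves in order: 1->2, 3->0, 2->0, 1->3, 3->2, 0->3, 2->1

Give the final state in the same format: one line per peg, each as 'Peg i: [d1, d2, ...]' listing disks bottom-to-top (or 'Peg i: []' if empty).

After move 1 (1->2):
Peg 0: []
Peg 1: [2]
Peg 2: [1]
Peg 3: [3]

After move 2 (3->0):
Peg 0: [3]
Peg 1: [2]
Peg 2: [1]
Peg 3: []

After move 3 (2->0):
Peg 0: [3, 1]
Peg 1: [2]
Peg 2: []
Peg 3: []

After move 4 (1->3):
Peg 0: [3, 1]
Peg 1: []
Peg 2: []
Peg 3: [2]

After move 5 (3->2):
Peg 0: [3, 1]
Peg 1: []
Peg 2: [2]
Peg 3: []

After move 6 (0->3):
Peg 0: [3]
Peg 1: []
Peg 2: [2]
Peg 3: [1]

After move 7 (2->1):
Peg 0: [3]
Peg 1: [2]
Peg 2: []
Peg 3: [1]

Answer: Peg 0: [3]
Peg 1: [2]
Peg 2: []
Peg 3: [1]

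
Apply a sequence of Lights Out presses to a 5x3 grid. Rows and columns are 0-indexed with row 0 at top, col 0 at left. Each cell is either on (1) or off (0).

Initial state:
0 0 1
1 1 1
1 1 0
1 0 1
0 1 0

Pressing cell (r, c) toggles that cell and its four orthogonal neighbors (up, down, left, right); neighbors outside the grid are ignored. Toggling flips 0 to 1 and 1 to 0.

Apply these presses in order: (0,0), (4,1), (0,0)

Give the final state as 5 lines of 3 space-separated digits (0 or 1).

Answer: 0 0 1
1 1 1
1 1 0
1 1 1
1 0 1

Derivation:
After press 1 at (0,0):
1 1 1
0 1 1
1 1 0
1 0 1
0 1 0

After press 2 at (4,1):
1 1 1
0 1 1
1 1 0
1 1 1
1 0 1

After press 3 at (0,0):
0 0 1
1 1 1
1 1 0
1 1 1
1 0 1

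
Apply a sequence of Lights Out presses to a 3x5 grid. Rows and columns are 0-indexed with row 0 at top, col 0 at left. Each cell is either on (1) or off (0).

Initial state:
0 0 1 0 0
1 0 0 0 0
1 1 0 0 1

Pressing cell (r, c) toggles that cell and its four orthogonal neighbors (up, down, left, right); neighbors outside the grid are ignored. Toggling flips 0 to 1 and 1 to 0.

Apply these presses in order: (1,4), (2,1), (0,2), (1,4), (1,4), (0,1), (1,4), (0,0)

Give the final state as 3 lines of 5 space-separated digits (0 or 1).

Answer: 0 1 1 1 0
0 0 1 0 0
0 0 1 0 1

Derivation:
After press 1 at (1,4):
0 0 1 0 1
1 0 0 1 1
1 1 0 0 0

After press 2 at (2,1):
0 0 1 0 1
1 1 0 1 1
0 0 1 0 0

After press 3 at (0,2):
0 1 0 1 1
1 1 1 1 1
0 0 1 0 0

After press 4 at (1,4):
0 1 0 1 0
1 1 1 0 0
0 0 1 0 1

After press 5 at (1,4):
0 1 0 1 1
1 1 1 1 1
0 0 1 0 0

After press 6 at (0,1):
1 0 1 1 1
1 0 1 1 1
0 0 1 0 0

After press 7 at (1,4):
1 0 1 1 0
1 0 1 0 0
0 0 1 0 1

After press 8 at (0,0):
0 1 1 1 0
0 0 1 0 0
0 0 1 0 1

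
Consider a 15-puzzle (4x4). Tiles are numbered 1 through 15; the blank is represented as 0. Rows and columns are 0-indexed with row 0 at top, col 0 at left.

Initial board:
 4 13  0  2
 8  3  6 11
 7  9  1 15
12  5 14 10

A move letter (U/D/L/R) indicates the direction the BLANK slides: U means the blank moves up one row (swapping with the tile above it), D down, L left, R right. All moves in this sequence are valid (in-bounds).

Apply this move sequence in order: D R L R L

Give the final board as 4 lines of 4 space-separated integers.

Answer:  4 13  6  2
 8  3  0 11
 7  9  1 15
12  5 14 10

Derivation:
After move 1 (D):
 4 13  6  2
 8  3  0 11
 7  9  1 15
12  5 14 10

After move 2 (R):
 4 13  6  2
 8  3 11  0
 7  9  1 15
12  5 14 10

After move 3 (L):
 4 13  6  2
 8  3  0 11
 7  9  1 15
12  5 14 10

After move 4 (R):
 4 13  6  2
 8  3 11  0
 7  9  1 15
12  5 14 10

After move 5 (L):
 4 13  6  2
 8  3  0 11
 7  9  1 15
12  5 14 10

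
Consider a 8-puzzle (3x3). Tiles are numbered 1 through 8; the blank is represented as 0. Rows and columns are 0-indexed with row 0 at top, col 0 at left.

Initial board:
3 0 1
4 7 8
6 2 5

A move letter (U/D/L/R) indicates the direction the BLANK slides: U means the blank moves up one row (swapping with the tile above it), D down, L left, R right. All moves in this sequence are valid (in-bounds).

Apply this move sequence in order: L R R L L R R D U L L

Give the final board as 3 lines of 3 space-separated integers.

Answer: 0 3 1
4 7 8
6 2 5

Derivation:
After move 1 (L):
0 3 1
4 7 8
6 2 5

After move 2 (R):
3 0 1
4 7 8
6 2 5

After move 3 (R):
3 1 0
4 7 8
6 2 5

After move 4 (L):
3 0 1
4 7 8
6 2 5

After move 5 (L):
0 3 1
4 7 8
6 2 5

After move 6 (R):
3 0 1
4 7 8
6 2 5

After move 7 (R):
3 1 0
4 7 8
6 2 5

After move 8 (D):
3 1 8
4 7 0
6 2 5

After move 9 (U):
3 1 0
4 7 8
6 2 5

After move 10 (L):
3 0 1
4 7 8
6 2 5

After move 11 (L):
0 3 1
4 7 8
6 2 5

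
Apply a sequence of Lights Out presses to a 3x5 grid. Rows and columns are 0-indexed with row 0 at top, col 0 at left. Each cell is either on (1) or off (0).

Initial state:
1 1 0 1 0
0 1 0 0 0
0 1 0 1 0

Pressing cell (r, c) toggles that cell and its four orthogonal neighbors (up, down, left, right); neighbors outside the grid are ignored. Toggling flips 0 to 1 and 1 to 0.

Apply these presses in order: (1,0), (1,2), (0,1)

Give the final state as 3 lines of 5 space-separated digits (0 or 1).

Answer: 1 0 0 1 0
1 0 1 1 0
1 1 1 1 0

Derivation:
After press 1 at (1,0):
0 1 0 1 0
1 0 0 0 0
1 1 0 1 0

After press 2 at (1,2):
0 1 1 1 0
1 1 1 1 0
1 1 1 1 0

After press 3 at (0,1):
1 0 0 1 0
1 0 1 1 0
1 1 1 1 0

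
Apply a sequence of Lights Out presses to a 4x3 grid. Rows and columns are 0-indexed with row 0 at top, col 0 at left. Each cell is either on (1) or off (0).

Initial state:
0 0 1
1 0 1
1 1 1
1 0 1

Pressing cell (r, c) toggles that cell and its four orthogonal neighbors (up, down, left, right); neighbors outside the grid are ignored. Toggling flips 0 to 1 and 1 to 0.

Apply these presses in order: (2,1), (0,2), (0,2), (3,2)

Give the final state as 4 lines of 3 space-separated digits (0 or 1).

Answer: 0 0 1
1 1 1
0 0 1
1 0 0

Derivation:
After press 1 at (2,1):
0 0 1
1 1 1
0 0 0
1 1 1

After press 2 at (0,2):
0 1 0
1 1 0
0 0 0
1 1 1

After press 3 at (0,2):
0 0 1
1 1 1
0 0 0
1 1 1

After press 4 at (3,2):
0 0 1
1 1 1
0 0 1
1 0 0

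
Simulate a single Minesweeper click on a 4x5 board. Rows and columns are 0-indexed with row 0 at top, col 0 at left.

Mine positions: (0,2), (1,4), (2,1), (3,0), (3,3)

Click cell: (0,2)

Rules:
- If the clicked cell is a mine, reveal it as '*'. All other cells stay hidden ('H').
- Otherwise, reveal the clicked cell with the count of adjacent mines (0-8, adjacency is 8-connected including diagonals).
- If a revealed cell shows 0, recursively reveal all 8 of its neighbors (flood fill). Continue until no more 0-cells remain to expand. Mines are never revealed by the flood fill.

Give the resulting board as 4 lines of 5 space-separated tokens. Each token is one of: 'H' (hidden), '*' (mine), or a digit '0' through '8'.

H H * H H
H H H H H
H H H H H
H H H H H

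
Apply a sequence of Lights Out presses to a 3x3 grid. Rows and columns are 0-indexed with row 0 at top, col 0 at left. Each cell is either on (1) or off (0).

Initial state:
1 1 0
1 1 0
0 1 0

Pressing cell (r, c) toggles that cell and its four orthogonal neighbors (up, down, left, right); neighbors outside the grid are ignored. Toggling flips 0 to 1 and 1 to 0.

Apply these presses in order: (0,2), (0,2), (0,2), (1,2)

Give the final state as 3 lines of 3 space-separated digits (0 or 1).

After press 1 at (0,2):
1 0 1
1 1 1
0 1 0

After press 2 at (0,2):
1 1 0
1 1 0
0 1 0

After press 3 at (0,2):
1 0 1
1 1 1
0 1 0

After press 4 at (1,2):
1 0 0
1 0 0
0 1 1

Answer: 1 0 0
1 0 0
0 1 1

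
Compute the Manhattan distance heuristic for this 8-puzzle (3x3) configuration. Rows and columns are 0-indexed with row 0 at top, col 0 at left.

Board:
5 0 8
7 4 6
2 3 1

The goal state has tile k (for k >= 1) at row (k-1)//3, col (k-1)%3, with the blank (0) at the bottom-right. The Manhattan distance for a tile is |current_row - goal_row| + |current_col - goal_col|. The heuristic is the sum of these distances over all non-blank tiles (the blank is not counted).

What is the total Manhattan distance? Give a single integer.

Tile 5: (0,0)->(1,1) = 2
Tile 8: (0,2)->(2,1) = 3
Tile 7: (1,0)->(2,0) = 1
Tile 4: (1,1)->(1,0) = 1
Tile 6: (1,2)->(1,2) = 0
Tile 2: (2,0)->(0,1) = 3
Tile 3: (2,1)->(0,2) = 3
Tile 1: (2,2)->(0,0) = 4
Sum: 2 + 3 + 1 + 1 + 0 + 3 + 3 + 4 = 17

Answer: 17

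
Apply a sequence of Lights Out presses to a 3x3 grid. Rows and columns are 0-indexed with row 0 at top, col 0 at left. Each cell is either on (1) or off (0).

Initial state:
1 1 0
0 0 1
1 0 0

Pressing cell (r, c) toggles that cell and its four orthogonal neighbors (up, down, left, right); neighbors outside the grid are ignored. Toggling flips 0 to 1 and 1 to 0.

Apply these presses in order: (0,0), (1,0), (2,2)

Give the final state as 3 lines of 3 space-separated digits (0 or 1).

Answer: 1 0 0
0 1 0
0 1 1

Derivation:
After press 1 at (0,0):
0 0 0
1 0 1
1 0 0

After press 2 at (1,0):
1 0 0
0 1 1
0 0 0

After press 3 at (2,2):
1 0 0
0 1 0
0 1 1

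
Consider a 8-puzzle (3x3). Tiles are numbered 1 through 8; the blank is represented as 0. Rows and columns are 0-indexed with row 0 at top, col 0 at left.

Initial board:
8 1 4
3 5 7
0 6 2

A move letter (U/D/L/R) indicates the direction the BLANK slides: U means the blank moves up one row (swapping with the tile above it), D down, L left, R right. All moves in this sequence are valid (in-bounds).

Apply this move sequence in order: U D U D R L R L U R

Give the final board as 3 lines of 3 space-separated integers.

Answer: 8 1 4
5 0 7
3 6 2

Derivation:
After move 1 (U):
8 1 4
0 5 7
3 6 2

After move 2 (D):
8 1 4
3 5 7
0 6 2

After move 3 (U):
8 1 4
0 5 7
3 6 2

After move 4 (D):
8 1 4
3 5 7
0 6 2

After move 5 (R):
8 1 4
3 5 7
6 0 2

After move 6 (L):
8 1 4
3 5 7
0 6 2

After move 7 (R):
8 1 4
3 5 7
6 0 2

After move 8 (L):
8 1 4
3 5 7
0 6 2

After move 9 (U):
8 1 4
0 5 7
3 6 2

After move 10 (R):
8 1 4
5 0 7
3 6 2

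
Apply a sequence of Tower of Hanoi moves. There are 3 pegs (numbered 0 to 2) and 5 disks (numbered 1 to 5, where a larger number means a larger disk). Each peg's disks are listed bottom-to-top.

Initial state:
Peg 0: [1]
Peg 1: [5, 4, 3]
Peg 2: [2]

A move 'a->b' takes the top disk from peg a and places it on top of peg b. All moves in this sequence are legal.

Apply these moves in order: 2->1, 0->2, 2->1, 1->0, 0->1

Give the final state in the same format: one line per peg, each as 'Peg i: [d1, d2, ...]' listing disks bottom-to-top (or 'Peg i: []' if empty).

After move 1 (2->1):
Peg 0: [1]
Peg 1: [5, 4, 3, 2]
Peg 2: []

After move 2 (0->2):
Peg 0: []
Peg 1: [5, 4, 3, 2]
Peg 2: [1]

After move 3 (2->1):
Peg 0: []
Peg 1: [5, 4, 3, 2, 1]
Peg 2: []

After move 4 (1->0):
Peg 0: [1]
Peg 1: [5, 4, 3, 2]
Peg 2: []

After move 5 (0->1):
Peg 0: []
Peg 1: [5, 4, 3, 2, 1]
Peg 2: []

Answer: Peg 0: []
Peg 1: [5, 4, 3, 2, 1]
Peg 2: []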